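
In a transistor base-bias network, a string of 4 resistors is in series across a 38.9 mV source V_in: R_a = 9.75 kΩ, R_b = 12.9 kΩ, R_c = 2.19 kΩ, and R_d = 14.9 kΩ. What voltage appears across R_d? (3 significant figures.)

ΣR = 9.75 + 12.9 + 2.19 + 14.9 = 39.74 kΩ.
By the voltage-divider rule, V = 38.9 × 14.90/39.74 = 14.59 mV.

V ≈ 14.6 mV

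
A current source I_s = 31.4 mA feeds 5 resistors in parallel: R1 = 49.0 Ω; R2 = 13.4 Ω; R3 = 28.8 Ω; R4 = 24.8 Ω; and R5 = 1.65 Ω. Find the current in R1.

Total conductance ΣG = 1/49.0 + 1/13.4 + 1/28.8 + 1/24.8 + 1/1.65 = 0.7761 (units of 1/Ω).
By the current-divider rule, I = I_s · G_k/ΣG = 31.4 × 0.02629 = 0.8256 mA.

I ≈ 0.826 mA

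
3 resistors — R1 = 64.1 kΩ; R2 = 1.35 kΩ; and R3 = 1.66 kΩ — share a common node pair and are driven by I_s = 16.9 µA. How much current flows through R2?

I ≈ 9.21 µA

Total conductance ΣG = 1/64.1 + 1/1.35 + 1/1.66 = 1.359 (units of 1/kΩ).
R2 takes the fraction G_k/ΣG = 0.7407/1.359 = 0.5452, so I = 16.9 × 0.5452 = 9.213 µA.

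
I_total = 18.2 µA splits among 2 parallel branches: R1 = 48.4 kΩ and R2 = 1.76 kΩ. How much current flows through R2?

I ≈ 17.6 µA

For two parallel branches, I_k = I_total · (other R)/(sum of R).
So I = 18.2 × 48.4/50.16 = 17.56 µA.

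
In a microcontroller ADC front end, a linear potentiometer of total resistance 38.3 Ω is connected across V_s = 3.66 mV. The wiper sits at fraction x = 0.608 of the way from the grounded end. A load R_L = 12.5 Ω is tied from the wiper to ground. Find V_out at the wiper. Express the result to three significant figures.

The pot divides into 15.01 Ω above the wiper and 23.29 Ω below.
R_L loads the lower segment: effective lower R = 8.134 Ω.
Loaded-divider output: V_out = 3.66 × 0.3514 = 1.286 mV.

V_out ≈ 1.29 mV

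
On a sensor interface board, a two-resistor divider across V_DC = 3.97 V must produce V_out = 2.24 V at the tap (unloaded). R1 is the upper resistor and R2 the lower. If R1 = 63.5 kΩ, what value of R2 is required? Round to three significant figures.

R2 ≈ 82.2 kΩ

The divider ratio is R2/(R1+R2) = 2.24/3.97 = 0.5642.
R2 = R1 · 0.5642/(1 − 0.5642) = 82.22 kΩ.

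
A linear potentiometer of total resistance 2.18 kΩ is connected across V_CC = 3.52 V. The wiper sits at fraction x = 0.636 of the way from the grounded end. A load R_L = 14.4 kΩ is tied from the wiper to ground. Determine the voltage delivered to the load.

V_out ≈ 2.16 V

The pot divides into 0.7935 kΩ above the wiper and 1.386 kΩ below.
Lower segment in parallel with the load: 1.386 ‖ 14.4 = 1.265 kΩ.
Loaded-divider output: V_out = 3.52 × 0.6145 = 2.163 V.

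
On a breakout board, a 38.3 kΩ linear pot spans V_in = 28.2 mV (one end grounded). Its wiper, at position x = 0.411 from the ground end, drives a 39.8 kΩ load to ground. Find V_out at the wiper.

V_out ≈ 9.40 mV

Split the track: R_lower = x·R_p = 15.74 kΩ, R_upper = (1−x)·R_p = 22.56 kΩ.
(x·R_p) ‖ R_L = 11.28 kΩ.
Loaded-divider output: V_out = 28.2 × 0.3333 = 9.400 mV.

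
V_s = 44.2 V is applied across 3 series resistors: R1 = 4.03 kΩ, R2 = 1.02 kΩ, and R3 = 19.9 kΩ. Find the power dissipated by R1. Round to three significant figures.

P ≈ 12.6 mW

ΣR = 24.95 kΩ → I = 44.2/24.95 = 1.772 mA.
V(R1) = I·R = 7.139 V; P = V·I = 7.139 × 1.772 = 12.65 mW.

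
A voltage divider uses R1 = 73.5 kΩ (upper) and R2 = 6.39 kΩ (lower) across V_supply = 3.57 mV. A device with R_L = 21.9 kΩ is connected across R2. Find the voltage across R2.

V_out ≈ 0.225 mV

First combine the lower leg with the load: R2 ‖ R_L = 4.947 kΩ.
Then V_out = V_supply · R2'/(R1 + R2') = 3.57 × 4.947/78.45 = 0.2251 mV.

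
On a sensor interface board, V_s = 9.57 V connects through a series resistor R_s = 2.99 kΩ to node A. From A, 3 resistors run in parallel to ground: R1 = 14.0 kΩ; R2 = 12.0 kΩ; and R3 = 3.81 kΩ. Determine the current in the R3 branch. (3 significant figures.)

I ≈ 1.12 mA

Combine the parallel branches: R_p = (1/14.0 + 1/12.0 + 1/3.81)⁻¹ = 2.397 kΩ.
V_A by voltage divider: V_A = 9.57 × 2.397/(2.99 + 2.397) = 4.258 V.
Branch current I = V_A/R3 = 4.258/3.81 = 1.118 mA.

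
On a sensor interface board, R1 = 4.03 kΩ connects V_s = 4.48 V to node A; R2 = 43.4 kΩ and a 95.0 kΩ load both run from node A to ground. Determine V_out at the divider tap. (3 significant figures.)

The load sits in parallel with R2, giving an effective lower resistance R2' = R2·R_L/(R2+R_L) = 29.79 kΩ.
Then V_out = V_s · R2'/(R1 + R2') = 4.48 × 29.79/33.82 = 3.946 V.

V_out ≈ 3.95 V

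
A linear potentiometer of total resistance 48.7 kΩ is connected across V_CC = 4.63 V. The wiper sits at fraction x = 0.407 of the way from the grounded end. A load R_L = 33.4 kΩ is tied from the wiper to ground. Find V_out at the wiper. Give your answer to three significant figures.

V_out ≈ 1.39 V

Split the track: R_lower = x·R_p = 19.82 kΩ, R_upper = (1−x)·R_p = 28.88 kΩ.
R_L loads the lower segment: effective lower R = 12.44 kΩ.
Then V_out = V_CC · 12.44/(28.88 + 12.44) = 1.394 V.
(Unloaded: V_out = x·V_CC = 1.88 V.)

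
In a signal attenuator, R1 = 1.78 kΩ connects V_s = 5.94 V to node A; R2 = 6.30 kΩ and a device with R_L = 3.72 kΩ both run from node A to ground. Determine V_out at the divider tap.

V_out ≈ 3.37 V

R2 ‖ R_L = (6.30 × 3.72)/(6.30 + 3.72) = 2.339 kΩ.
Then V_out = V_s · R2'/(R1 + R2') = 5.94 × 2.339/4.119 = 3.373 V.
(Unloaded it would be 4.63 V; the load pulls it down.)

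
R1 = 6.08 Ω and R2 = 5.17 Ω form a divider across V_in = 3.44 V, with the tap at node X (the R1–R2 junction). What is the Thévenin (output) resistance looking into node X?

R_th ≈ 2.79 Ω

Zeroing V_in shorts the top of R1 to ground, so R_th = R1 ‖ R2 = 2.794 Ω.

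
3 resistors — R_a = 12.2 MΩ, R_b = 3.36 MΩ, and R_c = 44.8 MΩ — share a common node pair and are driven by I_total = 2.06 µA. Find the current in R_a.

I ≈ 0.420 µA

Conductances: ΣG = 1/12.2 + 1/3.36 + 1/44.8 = 0.4019 (1/MΩ).
By the current-divider rule, I = I_total · G_k/ΣG = 2.06 × 0.2039 = 0.4201 µA.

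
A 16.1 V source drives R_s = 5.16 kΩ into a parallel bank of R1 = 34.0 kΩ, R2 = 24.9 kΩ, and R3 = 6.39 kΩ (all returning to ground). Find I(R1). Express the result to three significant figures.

Combine the parallel branches: R_p = (1/34.0 + 1/24.9 + 1/6.39)⁻¹ = 4.423 kΩ.
V_A by voltage divider: V_A = 16.1 × 4.423/(5.16 + 4.423) = 7.431 V.
I(R1) = V_A / R1 = 7.431/34.0 = 0.2186 mA.

I ≈ 0.219 mA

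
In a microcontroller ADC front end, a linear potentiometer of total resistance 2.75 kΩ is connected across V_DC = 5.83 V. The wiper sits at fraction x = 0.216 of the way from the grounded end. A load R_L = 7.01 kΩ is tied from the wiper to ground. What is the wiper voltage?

The pot divides into 2.156 kΩ above the wiper and 0.5940 kΩ below.
R_L loads the lower segment: effective lower R = 0.5476 kΩ.
V_out = 5.83 × 0.5476/(2.156 + 0.5476) = 1.181 V.
(Unloaded: V_out = x·V_DC = 1.26 V.)

V_out ≈ 1.18 V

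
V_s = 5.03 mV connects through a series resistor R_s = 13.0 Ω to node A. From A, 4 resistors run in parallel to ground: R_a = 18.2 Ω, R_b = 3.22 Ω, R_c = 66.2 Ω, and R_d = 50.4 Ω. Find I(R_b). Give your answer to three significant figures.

Combine the parallel branches: R_p = (1/18.2 + 1/3.22 + 1/66.2 + 1/50.4)⁻¹ = 2.497 Ω.
V_A by voltage divider: V_A = 5.03 × 2.497/(13.0 + 2.497) = 0.8105 mV.
I(R_b) = V_A / R_b = 0.8105/3.22 = 0.2517 mA.

I ≈ 0.252 mA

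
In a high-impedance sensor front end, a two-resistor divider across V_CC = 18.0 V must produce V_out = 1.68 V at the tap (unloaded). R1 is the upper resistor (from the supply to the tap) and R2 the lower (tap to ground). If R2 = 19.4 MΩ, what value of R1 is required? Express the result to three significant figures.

R1 ≈ 188 MΩ

Required fraction k = V_out/V_CC = 0.09333.
R1 = R2·(1/k − 1) = 19.4 × 9.714 = 188.5 MΩ.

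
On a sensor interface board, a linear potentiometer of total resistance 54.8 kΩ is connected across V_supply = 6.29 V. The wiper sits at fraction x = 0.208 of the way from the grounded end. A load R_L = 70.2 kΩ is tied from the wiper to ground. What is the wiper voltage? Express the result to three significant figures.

Split the track: R_lower = x·R_p = 11.40 kΩ, R_upper = (1−x)·R_p = 43.40 kΩ.
Lower segment in parallel with the load: 11.40 ‖ 70.2 = 9.806 kΩ.
Then V_out = V_supply · 9.806/(43.40 + 9.806) = 1.159 V.

V_out ≈ 1.16 V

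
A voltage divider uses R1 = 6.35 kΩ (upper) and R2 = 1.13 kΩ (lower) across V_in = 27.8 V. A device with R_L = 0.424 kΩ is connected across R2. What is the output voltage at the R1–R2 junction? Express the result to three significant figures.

V_out ≈ 1.29 V

The load sits in parallel with R2, giving an effective lower resistance R2' = R2·R_L/(R2+R_L) = 0.3083 kΩ.
Then V_out = V_in · R2'/(R1 + R2') = 27.8 × 0.3083/6.658 = 1.287 V.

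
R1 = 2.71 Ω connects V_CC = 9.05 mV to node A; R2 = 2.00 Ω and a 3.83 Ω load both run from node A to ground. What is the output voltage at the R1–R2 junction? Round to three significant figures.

V_out ≈ 2.96 mV

R2 ‖ R_L = (2.00 × 3.83)/(2.00 + 3.83) = 1.314 Ω.
Then V_out = V_CC · R2'/(R1 + R2') = 9.05 × 1.314/4.024 = 2.955 mV.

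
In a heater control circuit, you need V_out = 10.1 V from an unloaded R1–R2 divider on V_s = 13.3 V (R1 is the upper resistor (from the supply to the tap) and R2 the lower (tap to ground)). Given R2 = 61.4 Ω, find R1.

R1 ≈ 19.5 Ω

The divider ratio is R2/(R1+R2) = 10.1/13.3 = 0.7594.
Rearranging, R1 = R2·(1−k)/k = 61.4 × 0.3168 = 19.45 Ω.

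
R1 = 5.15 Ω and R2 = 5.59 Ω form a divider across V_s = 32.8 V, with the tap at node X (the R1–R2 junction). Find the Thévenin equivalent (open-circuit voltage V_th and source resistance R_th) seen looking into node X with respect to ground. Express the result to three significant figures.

V_th ≈ 17.1 V, R_th ≈ 2.68 Ω

Open-circuit (no load on X): V_th = V_s · R2/(R1 + R2) = 32.8 × 5.59/(5.150 + 5.59) = 17.07 V.
Zeroing V_s shorts the top of R1 to ground, so R_th = R1 ‖ R2 = 2.680 Ω.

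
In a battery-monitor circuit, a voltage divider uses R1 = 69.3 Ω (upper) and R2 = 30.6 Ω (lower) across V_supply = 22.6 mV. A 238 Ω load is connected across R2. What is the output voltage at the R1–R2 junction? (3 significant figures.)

V_out ≈ 6.36 mV

The load sits in parallel with R2, giving an effective lower resistance R2' = R2·R_L/(R2+R_L) = 27.11 Ω.
Now apply the divider: V_out = 22.6 × 0.2812 = 6.356 mV.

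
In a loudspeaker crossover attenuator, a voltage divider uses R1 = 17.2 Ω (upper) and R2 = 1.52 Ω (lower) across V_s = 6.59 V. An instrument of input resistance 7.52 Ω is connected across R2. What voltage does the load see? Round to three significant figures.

V_out ≈ 0.451 V

First combine the lower leg with the load: R2 ‖ R_L = 1.264 Ω.
Then V_out = V_s · R2'/(R1 + R2') = 6.59 × 1.264/18.46 = 0.4513 V.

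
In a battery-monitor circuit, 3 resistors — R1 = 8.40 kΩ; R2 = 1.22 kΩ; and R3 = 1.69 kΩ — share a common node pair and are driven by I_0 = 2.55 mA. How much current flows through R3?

I ≈ 0.986 mA

Total conductance ΣG = 1/8.40 + 1/1.22 + 1/1.69 = 1.530 (units of 1/kΩ).
By the current-divider rule, I = I_0 · G_k/ΣG = 2.55 × 0.3866 = 0.9859 mA.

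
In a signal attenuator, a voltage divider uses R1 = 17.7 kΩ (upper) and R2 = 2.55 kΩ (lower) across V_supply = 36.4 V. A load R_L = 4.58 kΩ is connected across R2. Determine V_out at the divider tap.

V_out ≈ 3.08 V

The load sits in parallel with R2, giving an effective lower resistance R2' = R2·R_L/(R2+R_L) = 1.638 kΩ.
Now apply the divider: V_out = 36.4 × 0.08470 = 3.083 V.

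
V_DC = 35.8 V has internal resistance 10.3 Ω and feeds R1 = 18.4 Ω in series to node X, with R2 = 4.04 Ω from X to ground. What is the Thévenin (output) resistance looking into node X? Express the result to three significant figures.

R_th ≈ 3.54 Ω

R1' = 10.3 + 18.4 = 28.70 Ω (source resistance + R1).
Zeroing V_DC shorts the top of R1' to ground, so R_th = R1' ‖ R2 = 3.541 Ω.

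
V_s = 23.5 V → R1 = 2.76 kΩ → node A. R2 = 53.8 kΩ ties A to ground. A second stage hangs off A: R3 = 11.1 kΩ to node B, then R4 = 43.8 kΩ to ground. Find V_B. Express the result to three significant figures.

V_B ≈ 17.0 V

Node A sees R2 in parallel with the series input of stage 2, R3 + R4 = 54.90 kΩ.
R2 ‖ (R3+R4) = 27.17 kΩ.
So V_A = 23.5 × 0.9078 = 21.33 V.
Stage 2 is unloaded, so V_B = V_A · R4/(R3+R4) = 21.33 × 43.8/54.90 = 17.02 V.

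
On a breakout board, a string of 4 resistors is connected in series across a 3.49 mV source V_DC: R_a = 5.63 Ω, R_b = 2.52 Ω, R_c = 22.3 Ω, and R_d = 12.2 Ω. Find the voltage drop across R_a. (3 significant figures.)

V ≈ 0.461 mV

ΣR = 5.63 + 2.52 + 22.3 + 12.2 = 42.65 Ω.
Voltage divider: V = V_DC · (5.630 / 42.65) = 3.49 × 0.1320 = 0.4607 mV.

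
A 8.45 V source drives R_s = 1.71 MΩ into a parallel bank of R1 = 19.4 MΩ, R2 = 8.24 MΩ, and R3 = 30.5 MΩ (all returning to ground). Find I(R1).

I ≈ 0.322 µA

Equivalent of the parallel group: R_p = 4.862 MΩ.
V_A by voltage divider: V_A = 8.45 × 4.862/(1.71 + 4.862) = 6.251 V.
I(R1) = V_A / R1 = 6.251/19.4 = 0.3222 µA.
(Equivalently: I_total = 1.286 µA, then current-divider fraction G_k/ΣG = 0.2506.)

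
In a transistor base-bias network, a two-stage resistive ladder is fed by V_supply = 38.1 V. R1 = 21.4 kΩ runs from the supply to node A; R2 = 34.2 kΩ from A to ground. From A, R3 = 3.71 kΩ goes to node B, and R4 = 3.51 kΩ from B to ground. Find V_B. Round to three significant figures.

V_B ≈ 4.04 V

Looking into the second stage from A: R3 + R4 = 7.220 kΩ appears in parallel with R2.
R2 ‖ (R3+R4) = 5.961 kΩ.
So V_A = 38.1 × 0.2179 = 8.301 V.
V_B = V_A × 0.4861 = 4.036 V.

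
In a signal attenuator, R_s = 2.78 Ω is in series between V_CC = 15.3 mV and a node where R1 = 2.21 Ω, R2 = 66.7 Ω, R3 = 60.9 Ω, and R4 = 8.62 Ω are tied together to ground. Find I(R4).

I ≈ 0.665 mA

Combine the parallel branches: R_p = (1/2.21 + 1/66.7 + 1/60.9 + 1/8.62)⁻¹ = 1.667 Ω.
V_A by voltage divider: V_A = 15.3 × 1.667/(2.78 + 1.667) = 5.735 mV.
Branch current I = V_A/R4 = 5.735/8.62 = 0.6653 mA.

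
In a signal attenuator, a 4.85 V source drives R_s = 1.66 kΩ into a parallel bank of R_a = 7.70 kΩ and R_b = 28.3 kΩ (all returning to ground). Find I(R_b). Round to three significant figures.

I ≈ 0.134 mA

Equivalent of the parallel group: R_p = 6.053 kΩ.
V_A by voltage divider: V_A = 4.85 × 6.053/(1.66 + 6.053) = 3.806 V.
I(R_b) = V_A / R_b = 3.806/28.3 = 0.1345 mA.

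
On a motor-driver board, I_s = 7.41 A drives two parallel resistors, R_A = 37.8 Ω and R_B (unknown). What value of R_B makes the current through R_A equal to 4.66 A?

In a two-way split, I_A/I_s = R_B/(R_A + R_B).
4.66/7.41 = R_B/(R_A + R_B) → R_B = R_A · (0.6289)/(1 − 0.6289) = 37.8 × 1.695 = 64.05 Ω.

R_B ≈ 64.1 Ω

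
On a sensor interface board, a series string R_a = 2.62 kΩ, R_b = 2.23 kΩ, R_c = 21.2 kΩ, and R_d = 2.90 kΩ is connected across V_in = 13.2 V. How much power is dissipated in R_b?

P ≈ 0.464 mW

The common current is I = 13.2/28.95 = 0.4560 mA.
P(R_b) = I²·R_b = (0.4560)² × 2.23 = 0.4636 mW.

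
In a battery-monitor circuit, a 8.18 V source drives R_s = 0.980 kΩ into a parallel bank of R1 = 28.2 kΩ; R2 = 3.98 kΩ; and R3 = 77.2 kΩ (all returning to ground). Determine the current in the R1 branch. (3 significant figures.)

I ≈ 0.224 mA

Equivalent of the parallel group: R_p = 3.337 kΩ.
V_A by voltage divider: V_A = 8.18 × 3.337/(0.980 + 3.337) = 6.323 V.
Branch current I = V_A/R1 = 6.323/28.2 = 0.2242 mA.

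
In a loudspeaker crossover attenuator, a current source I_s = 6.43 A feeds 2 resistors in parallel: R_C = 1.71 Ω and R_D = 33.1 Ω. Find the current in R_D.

I ≈ 0.316 A

Two-branch current divider: I_k = I_s · R_other/(R_1 + R_2).
I(R_D) = 6.43 × 1.71/(1.71 + 33.1) = 6.43 × 0.04912 = 0.3159 A.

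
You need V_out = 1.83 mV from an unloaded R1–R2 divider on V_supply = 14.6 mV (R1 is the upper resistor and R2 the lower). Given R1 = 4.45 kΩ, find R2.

V_out/V_supply = R2/(R1+R2) = 0.1253.
R2 = R1 · 0.1253/(1 − 0.1253) = 0.6377 kΩ.

R2 ≈ 0.638 kΩ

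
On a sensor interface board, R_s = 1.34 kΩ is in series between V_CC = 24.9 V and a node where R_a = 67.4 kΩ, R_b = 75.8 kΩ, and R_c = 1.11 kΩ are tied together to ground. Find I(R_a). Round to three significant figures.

Parallel bank: R_p = 1/(1/67.4 + 1/75.8 + 1/1.11) = 1.077 kΩ.
V_A by voltage divider: V_A = 24.9 × 1.077/(1.34 + 1.077) = 11.09 V.
I(R_a) = V_A / R_a = 11.09/67.4 = 0.1646 mA.
(Check via current divider: I_total = 10.30 mA; share G_k/ΣG = 0.01597 → same result.)

I ≈ 0.165 mA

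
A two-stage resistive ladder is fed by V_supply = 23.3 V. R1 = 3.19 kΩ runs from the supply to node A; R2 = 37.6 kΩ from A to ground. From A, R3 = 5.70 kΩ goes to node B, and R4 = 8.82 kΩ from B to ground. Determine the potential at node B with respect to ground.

V_B ≈ 10.8 V

The second stage (R3 + R4 = 14.52 kΩ) loads node A in parallel with R2.
R2 ‖ (R3+R4) = 10.47 kΩ.
V_A = 23.3 × 10.47/(3.19 + 10.47) = 17.86 V.
Then the unloaded second divider: V_B = V_A × R4/(R3+R4) = 17.86 × 0.6074 = 10.85 V.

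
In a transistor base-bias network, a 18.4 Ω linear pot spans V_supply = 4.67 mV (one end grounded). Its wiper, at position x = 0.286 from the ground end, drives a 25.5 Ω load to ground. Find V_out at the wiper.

Lower segment x·R_p = 5.262 Ω; upper segment (1−x)·R_p = 13.14 Ω.
Lower segment in parallel with the load: 5.262 ‖ 25.5 = 4.362 Ω.
V_out = 4.67 × 4.362/(13.14 + 4.362) = 1.164 mV.

V_out ≈ 1.16 mV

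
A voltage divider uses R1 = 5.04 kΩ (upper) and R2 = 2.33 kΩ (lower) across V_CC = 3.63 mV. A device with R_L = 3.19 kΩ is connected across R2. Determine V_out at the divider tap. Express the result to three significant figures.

V_out ≈ 0.765 mV

R2 ‖ R_L = (2.33 × 3.19)/(2.33 + 3.19) = 1.347 kΩ.
Voltage divider with the loaded lower leg: V_out = 3.63 × 1.347/(5.04 + 1.347) = 3.63 × 0.2108 = 0.7653 mV.
(Unloaded it would be 1.15 mV; the load pulls it down.)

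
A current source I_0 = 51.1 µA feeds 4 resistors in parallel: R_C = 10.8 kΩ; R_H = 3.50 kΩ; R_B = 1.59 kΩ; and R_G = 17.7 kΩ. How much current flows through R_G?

Total conductance ΣG = 1/10.8 + 1/3.50 + 1/1.59 + 1/17.7 = 1.064 (units of 1/kΩ).
R_G takes the fraction G_k/ΣG = 0.05650/1.064 = 0.05311, so I = 51.1 × 0.05311 = 2.714 µA.

I ≈ 2.71 µA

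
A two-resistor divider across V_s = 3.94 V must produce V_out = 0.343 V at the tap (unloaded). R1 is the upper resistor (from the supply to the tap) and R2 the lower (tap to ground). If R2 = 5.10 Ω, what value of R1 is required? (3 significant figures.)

Required fraction k = V_out/V_s = 0.08706.
R1 = R2·(1/k − 1) = 5.10 × 10.49 = 53.48 Ω.

R1 ≈ 53.5 Ω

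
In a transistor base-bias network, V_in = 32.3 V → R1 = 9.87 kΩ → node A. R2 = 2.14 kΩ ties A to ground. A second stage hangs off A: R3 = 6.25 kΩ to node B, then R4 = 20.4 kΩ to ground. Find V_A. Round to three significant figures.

V_A ≈ 5.40 V

Looking into the second stage from A: R3 + R4 = 26.65 kΩ appears in parallel with R2.
Effective lower resistance at A: R2 ‖ 26.65 = 1.981 kΩ.
First divider: V_A = V_in · 1.981/(9.87 + 1.981) = 5.399 V.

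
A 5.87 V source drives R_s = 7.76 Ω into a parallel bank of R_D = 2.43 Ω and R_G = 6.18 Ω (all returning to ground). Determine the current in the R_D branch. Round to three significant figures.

I ≈ 0.443 A

Parallel bank: R_p = 1/(1/2.43 + 1/6.18) = 1.744 Ω.
V_A = 5.87 × 1.744/9.504 = 1.077 V.
Branch current I = V_A/R_D = 1.077/2.43 = 0.4433 A.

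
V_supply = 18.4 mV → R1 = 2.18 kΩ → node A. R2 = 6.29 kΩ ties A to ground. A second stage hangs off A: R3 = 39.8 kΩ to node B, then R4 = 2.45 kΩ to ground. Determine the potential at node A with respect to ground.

V_A ≈ 13.2 mV

Node A sees R2 in parallel with the series input of stage 2, R3 + R4 = 42.25 kΩ.
R2 ‖ (R3+R4) = 5.475 kΩ.
V_A = 18.4 × 5.475/(2.18 + 5.475) = 13.16 mV.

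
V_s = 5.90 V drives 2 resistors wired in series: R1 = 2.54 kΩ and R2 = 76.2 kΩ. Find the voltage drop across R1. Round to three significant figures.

Total series resistance ΣR = 2.54 + 76.2 = 78.74 kΩ.
By the voltage-divider rule, V = 5.90 × 2.540/78.74 = 0.1903 V.

V ≈ 0.190 V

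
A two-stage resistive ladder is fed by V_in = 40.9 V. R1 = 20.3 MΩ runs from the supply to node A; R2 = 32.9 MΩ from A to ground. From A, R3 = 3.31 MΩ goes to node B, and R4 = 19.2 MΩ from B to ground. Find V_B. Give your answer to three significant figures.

V_B ≈ 13.8 V

Looking into the second stage from A: R3 + R4 = 22.51 MΩ appears in parallel with R2.
Effective lower resistance at A: R2 ‖ 22.51 = 13.37 MΩ.
V_A = 40.9 × 13.37/(20.3 + 13.37) = 16.24 V.
Stage 2 is unloaded, so V_B = V_A · R4/(R3+R4) = 16.24 × 19.2/22.51 = 13.85 V.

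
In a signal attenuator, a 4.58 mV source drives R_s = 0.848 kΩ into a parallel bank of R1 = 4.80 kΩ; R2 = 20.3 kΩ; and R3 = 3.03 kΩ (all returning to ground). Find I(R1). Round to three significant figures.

I ≈ 0.637 µA

Equivalent of the parallel group: R_p = 1.702 kΩ.
V_A = 4.58 × 1.702/2.550 = 3.057 mV.
Branch current I = V_A/R1 = 3.057/4.80 = 0.6368 µA.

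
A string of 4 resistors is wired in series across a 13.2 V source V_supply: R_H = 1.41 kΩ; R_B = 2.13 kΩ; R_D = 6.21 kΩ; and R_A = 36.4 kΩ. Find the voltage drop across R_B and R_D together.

V ≈ 2.39 V

Series total: ΣR = 1.41 + 2.13 + 6.21 + 36.4 = 46.15 kΩ.
R_{R_B..R_D} = 2.13 + 6.21 = 8.340 kΩ.
V = V_supply · R/ΣR = 13.2 × 0.1807 = 2.385 V.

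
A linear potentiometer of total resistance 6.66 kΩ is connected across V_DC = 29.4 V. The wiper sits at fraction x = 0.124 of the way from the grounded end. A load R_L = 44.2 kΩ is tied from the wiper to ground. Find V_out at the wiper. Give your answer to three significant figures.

The pot divides into 5.834 kΩ above the wiper and 0.8258 kΩ below.
(x·R_p) ‖ R_L = 0.8107 kΩ.
Loaded-divider output: V_out = 29.4 × 0.1220 = 3.587 V.

V_out ≈ 3.59 V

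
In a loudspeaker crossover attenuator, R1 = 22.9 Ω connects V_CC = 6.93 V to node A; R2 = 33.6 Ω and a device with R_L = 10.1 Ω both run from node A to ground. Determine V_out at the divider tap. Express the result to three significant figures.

First combine the lower leg with the load: R2 ‖ R_L = 7.766 Ω.
Then V_out = V_CC · R2'/(R1 + R2') = 6.93 × 7.766/30.67 = 1.755 V.

V_out ≈ 1.75 V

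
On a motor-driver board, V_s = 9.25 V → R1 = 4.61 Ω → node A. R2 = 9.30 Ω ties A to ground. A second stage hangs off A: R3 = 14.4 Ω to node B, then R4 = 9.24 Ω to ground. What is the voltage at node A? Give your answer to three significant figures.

V_A ≈ 5.47 V

Looking into the second stage from A: R3 + R4 = 23.64 Ω appears in parallel with R2.
R2 ‖ (R3+R4) = 6.674 Ω.
V_A = 9.25 × 6.674/(4.61 + 6.674) = 5.471 V.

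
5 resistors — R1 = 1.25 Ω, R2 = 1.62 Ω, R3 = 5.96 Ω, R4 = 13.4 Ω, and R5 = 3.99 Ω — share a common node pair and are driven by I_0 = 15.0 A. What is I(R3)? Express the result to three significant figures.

I ≈ 1.32 A

ΣG = 1/1.25 + 1/1.62 + 1/5.96 + 1/13.4 + 1/3.99 = 1.910.
R3 takes the fraction G_k/ΣG = 0.1678/1.910 = 0.08783, so I = 15.0 × 0.08783 = 1.317 A.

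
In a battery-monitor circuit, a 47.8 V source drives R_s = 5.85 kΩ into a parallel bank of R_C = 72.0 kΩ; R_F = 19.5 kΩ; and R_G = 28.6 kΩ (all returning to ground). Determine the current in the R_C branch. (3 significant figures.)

Equivalent of the parallel group: R_p = 9.986 kΩ.
Node voltage V_A = V_s · R_p/(R_s + R_p) = 47.8 × 0.6306 = 30.14 V.
Branch current I = V_A/R_C = 30.14/72.0 = 0.4186 mA.
(Check via current divider: I_total = 3.018 mA; share G_k/ΣG = 0.1387 → same result.)

I ≈ 0.419 mA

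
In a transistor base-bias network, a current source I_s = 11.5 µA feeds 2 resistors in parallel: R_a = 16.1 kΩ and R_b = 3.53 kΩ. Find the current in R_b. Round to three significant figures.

I ≈ 9.43 µA

Two-branch current divider: I_k = I_s · R_other/(R_1 + R_2).
I(R_b) = 11.5 × 16.1/(16.1 + 3.53) = 11.5 × 0.8202 = 9.432 µA.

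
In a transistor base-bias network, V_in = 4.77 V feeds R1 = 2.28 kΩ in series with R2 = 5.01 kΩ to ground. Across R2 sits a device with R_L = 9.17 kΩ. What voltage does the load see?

V_out ≈ 2.80 V

First combine the lower leg with the load: R2 ‖ R_L = 3.240 kΩ.
Now apply the divider: V_out = 4.77 × 0.5869 = 2.800 V.
(Unloaded it would be 3.28 V; the load pulls it down.)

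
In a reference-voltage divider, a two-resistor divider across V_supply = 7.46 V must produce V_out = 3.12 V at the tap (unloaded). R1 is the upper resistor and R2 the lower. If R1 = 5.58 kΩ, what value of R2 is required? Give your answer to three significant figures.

R2 ≈ 4.01 kΩ

Required fraction k = V_out/V_supply = 0.4182.
Rearranging, R2 = R1·k/(1−k) = 5.58 × 0.7189 = 4.011 kΩ.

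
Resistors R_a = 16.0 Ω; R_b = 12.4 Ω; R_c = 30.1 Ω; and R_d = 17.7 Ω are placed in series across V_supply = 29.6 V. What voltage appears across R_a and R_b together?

V ≈ 11.0 V

ΣR = 16.0 + 12.4 + 30.1 + 17.7 = 76.20 Ω.
R_{R_a..R_b} = 16.0 + 12.4 = 28.40 Ω.
Voltage divider: V = V_supply · (28.40 / 76.20) = 29.6 × 0.3727 = 11.03 V.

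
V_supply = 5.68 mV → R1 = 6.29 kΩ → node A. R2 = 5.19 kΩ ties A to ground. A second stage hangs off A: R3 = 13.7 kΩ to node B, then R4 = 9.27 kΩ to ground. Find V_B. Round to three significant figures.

V_B ≈ 0.922 mV

Looking into the second stage from A: R3 + R4 = 22.97 kΩ appears in parallel with R2.
R2 ‖ (R3+R4) = 4.233 kΩ.
First divider: V_A = V_supply · 4.233/(6.29 + 4.233) = 2.285 mV.
V_B = V_A × 0.4036 = 0.9222 mV.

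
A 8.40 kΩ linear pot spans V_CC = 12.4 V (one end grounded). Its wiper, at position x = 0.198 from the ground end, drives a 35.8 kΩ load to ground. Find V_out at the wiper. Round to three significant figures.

V_out ≈ 2.37 V

The pot divides into 6.737 kΩ above the wiper and 1.663 kΩ below.
(x·R_p) ‖ R_L = 1.589 kΩ.
Loaded-divider output: V_out = 12.4 × 0.1909 = 2.367 V.
(Unloaded: V_out = x·V_CC = 2.46 V.)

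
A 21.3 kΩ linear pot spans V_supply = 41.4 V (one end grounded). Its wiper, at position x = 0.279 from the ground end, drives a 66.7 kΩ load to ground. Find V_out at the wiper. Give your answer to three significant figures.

Split the track: R_lower = x·R_p = 5.943 kΩ, R_upper = (1−x)·R_p = 15.36 kΩ.
Lower segment in parallel with the load: 5.943 ‖ 66.7 = 5.457 kΩ.
Loaded-divider output: V_out = 41.4 × 0.2622 = 10.85 V.

V_out ≈ 10.9 V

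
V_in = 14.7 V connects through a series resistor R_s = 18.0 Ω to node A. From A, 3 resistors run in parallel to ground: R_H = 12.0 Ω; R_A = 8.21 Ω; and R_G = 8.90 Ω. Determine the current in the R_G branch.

I ≈ 0.246 A

Equivalent of the parallel group: R_p = 3.150 Ω.
V_A by voltage divider: V_A = 14.7 × 3.150/(18.0 + 3.150) = 2.189 V.
I(R_G) = V_A / R_G = 2.189/8.90 = 0.2460 A.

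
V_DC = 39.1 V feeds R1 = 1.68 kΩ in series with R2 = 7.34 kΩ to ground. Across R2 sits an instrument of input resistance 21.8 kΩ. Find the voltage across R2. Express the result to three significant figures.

V_out ≈ 29.9 V

First combine the lower leg with the load: R2 ‖ R_L = 5.491 kΩ.
Then V_out = V_DC · R2'/(R1 + R2') = 39.1 × 5.491/7.171 = 29.94 V.
(Unloaded it would be 31.8 V; the load pulls it down.)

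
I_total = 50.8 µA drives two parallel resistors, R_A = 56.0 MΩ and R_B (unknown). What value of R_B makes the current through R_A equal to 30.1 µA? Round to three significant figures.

The fraction through R_A equals R_B/(R_A+R_B).
30.1/50.8 = R_B/(R_A + R_B) → R_B = R_A · (0.5925)/(1 − 0.5925) = 56.0 × 1.454 = 81.43 MΩ.

R_B ≈ 81.4 MΩ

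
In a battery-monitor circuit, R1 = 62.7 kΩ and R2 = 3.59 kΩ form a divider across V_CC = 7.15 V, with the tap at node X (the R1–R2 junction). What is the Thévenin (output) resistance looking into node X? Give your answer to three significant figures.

With V_CC suppressed (replaced by a short), R_th = R1 ‖ R2 = (62.70 × 3.59)/(62.70 + 3.59) = 3.396 kΩ.

R_th ≈ 3.40 kΩ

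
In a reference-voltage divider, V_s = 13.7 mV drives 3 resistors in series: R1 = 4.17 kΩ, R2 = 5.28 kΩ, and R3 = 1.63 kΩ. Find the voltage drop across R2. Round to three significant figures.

Series total: ΣR = 4.17 + 5.28 + 1.63 = 11.08 kΩ.
By the voltage-divider rule, V = 13.7 × 5.280/11.08 = 6.529 mV.

V ≈ 6.53 mV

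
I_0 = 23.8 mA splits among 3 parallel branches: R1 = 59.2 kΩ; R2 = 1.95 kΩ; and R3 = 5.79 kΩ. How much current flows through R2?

I ≈ 17.4 mA

Conductances: ΣG = 1/59.2 + 1/1.95 + 1/5.79 = 0.7024 (1/kΩ).
By the current-divider rule, I = I_0 · G_k/ΣG = 23.8 × 0.7301 = 17.38 mA.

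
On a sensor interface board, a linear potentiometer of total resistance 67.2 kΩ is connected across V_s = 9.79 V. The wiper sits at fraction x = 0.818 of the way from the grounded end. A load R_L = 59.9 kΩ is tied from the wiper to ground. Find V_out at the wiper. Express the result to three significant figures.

Split the track: R_lower = x·R_p = 54.97 kΩ, R_upper = (1−x)·R_p = 12.23 kΩ.
(x·R_p) ‖ R_L = 28.66 kΩ.
Loaded-divider output: V_out = 9.79 × 0.7009 = 6.862 V.

V_out ≈ 6.86 V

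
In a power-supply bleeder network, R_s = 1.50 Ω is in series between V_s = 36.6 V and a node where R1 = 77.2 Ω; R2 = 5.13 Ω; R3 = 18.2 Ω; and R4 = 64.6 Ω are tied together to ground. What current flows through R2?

I ≈ 5.03 A

Equivalent of the parallel group: R_p = 3.593 Ω.
V_A = 36.6 × 3.593/5.093 = 25.82 V.
I(R2) = V_A / R2 = 25.82/5.13 = 5.033 A.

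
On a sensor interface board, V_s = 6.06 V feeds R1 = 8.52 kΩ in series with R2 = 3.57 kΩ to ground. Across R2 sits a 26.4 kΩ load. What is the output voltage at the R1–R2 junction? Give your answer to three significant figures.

V_out ≈ 1.63 V

First combine the lower leg with the load: R2 ‖ R_L = 3.145 kΩ.
Then V_out = V_s · R2'/(R1 + R2') = 6.06 × 3.145/11.66 = 1.634 V.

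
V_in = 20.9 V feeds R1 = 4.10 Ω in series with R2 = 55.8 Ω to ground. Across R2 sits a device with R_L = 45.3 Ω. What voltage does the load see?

V_out ≈ 18.0 V

R2 ‖ R_L = (55.8 × 45.3)/(55.8 + 45.3) = 25.00 Ω.
Now apply the divider: V_out = 20.9 × 0.8591 = 17.96 V.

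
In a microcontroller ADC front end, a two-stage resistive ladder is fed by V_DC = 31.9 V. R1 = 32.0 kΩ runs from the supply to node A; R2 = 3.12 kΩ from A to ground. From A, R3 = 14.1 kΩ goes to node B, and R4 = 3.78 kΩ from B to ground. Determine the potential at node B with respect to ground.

The second stage (R3 + R4 = 17.88 kΩ) loads node A in parallel with R2.
R2 ‖ (R3+R4) = 2.656 kΩ.
V_A = 31.9 × 2.656/(32.0 + 2.656) = 2.445 V.
Then the unloaded second divider: V_B = V_A × R4/(R3+R4) = 2.445 × 0.2114 = 0.5169 V.

V_B ≈ 0.517 V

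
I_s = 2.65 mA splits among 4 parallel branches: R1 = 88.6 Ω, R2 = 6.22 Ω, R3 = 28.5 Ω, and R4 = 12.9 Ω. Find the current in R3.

I ≈ 0.327 mA

Conductances: ΣG = 1/88.6 + 1/6.22 + 1/28.5 + 1/12.9 = 0.2847 (1/Ω).
By the current-divider rule, I = I_s · G_k/ΣG = 2.65 × 0.1233 = 0.3266 mA.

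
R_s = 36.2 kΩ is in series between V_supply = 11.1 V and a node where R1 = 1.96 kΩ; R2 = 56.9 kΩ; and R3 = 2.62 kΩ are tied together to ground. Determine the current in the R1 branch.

Combine the parallel branches: R_p = (1/1.96 + 1/56.9 + 1/2.62)⁻¹ = 1.100 kΩ.
V_A = 11.1 × 1.100/37.30 = 0.3272 V.
I(R1) = V_A / R1 = 0.3272/1.96 = 0.1669 mA.
(Check via current divider: I_total = 0.2976 mA; share G_k/ΣG = 0.5610 → same result.)

I ≈ 0.167 mA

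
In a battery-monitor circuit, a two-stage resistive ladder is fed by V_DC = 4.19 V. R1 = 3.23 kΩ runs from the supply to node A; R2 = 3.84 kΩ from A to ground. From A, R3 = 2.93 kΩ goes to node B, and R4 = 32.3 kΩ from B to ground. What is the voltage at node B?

The second stage (R3 + R4 = 35.23 kΩ) loads node A in parallel with R2.
R2 ‖ (R3+R4) = 3.463 kΩ.
First divider: V_A = V_DC · 3.463/(3.23 + 3.463) = 2.168 V.
Then the unloaded second divider: V_B = V_A × R4/(R3+R4) = 2.168 × 0.9168 = 1.988 V.

V_B ≈ 1.99 V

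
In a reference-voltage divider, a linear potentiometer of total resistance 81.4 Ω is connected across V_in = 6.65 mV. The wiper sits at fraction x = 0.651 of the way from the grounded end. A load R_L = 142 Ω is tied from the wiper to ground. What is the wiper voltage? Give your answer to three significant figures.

Lower segment x·R_p = 52.99 Ω; upper segment (1−x)·R_p = 28.41 Ω.
(x·R_p) ‖ R_L = 38.59 Ω.
Then V_out = V_in · 38.59/(28.41 + 38.59) = 3.830 mV.

V_out ≈ 3.83 mV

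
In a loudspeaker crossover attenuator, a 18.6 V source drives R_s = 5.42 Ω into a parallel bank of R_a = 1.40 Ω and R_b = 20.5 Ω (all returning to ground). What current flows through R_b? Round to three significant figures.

I ≈ 0.177 A

Equivalent of the parallel group: R_p = 1.311 Ω.
V_A = 18.6 × 1.311/6.731 = 3.622 V.
I(R_b) = V_A / R_b = 3.622/20.5 = 0.1767 A.
(Equivalently: I_total = 2.764 A, then current-divider fraction G_k/ΣG = 0.06393.)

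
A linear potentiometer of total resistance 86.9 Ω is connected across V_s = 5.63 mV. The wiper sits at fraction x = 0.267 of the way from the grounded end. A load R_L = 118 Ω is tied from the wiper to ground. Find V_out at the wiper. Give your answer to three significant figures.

V_out ≈ 1.31 mV

Lower segment x·R_p = 23.20 Ω; upper segment (1−x)·R_p = 63.70 Ω.
(x·R_p) ‖ R_L = 19.39 Ω.
Loaded-divider output: V_out = 5.63 × 0.2334 = 1.314 mV.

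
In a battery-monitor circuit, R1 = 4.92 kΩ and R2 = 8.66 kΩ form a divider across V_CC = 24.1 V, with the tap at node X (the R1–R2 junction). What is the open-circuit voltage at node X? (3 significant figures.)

Open-circuit (no load on X): V_th = V_CC · R2/(R1 + R2) = 24.1 × 8.66/(4.920 + 8.66) = 15.37 V.

V_th ≈ 15.4 V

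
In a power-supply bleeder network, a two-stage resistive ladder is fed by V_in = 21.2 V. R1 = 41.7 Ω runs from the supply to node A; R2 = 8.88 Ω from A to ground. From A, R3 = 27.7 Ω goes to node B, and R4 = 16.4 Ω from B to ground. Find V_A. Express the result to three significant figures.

V_A ≈ 3.19 V

The second stage (R3 + R4 = 44.10 Ω) loads node A in parallel with R2.
R2 ‖ (R3+R4) = 7.392 Ω.
First divider: V_A = V_in · 7.392/(41.7 + 7.392) = 3.192 V.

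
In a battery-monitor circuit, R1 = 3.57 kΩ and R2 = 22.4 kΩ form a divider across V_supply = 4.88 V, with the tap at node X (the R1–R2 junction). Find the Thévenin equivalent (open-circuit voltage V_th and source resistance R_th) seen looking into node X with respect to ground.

With X open, the divider is unloaded: V_th = 4.88 × 22.4/25.97 = 4.209 V.
Looking into X with the source shorted: R_th = R1·R2/(R1+R2) = 3.570 × 22.4/25.97 = 3.079 kΩ.

V_th ≈ 4.21 V, R_th ≈ 3.08 kΩ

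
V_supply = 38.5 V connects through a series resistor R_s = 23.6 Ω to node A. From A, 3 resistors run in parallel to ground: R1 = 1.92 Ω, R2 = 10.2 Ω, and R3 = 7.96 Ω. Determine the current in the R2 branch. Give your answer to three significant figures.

Combine the parallel branches: R_p = (1/1.92 + 1/10.2 + 1/7.96)⁻¹ = 1.343 Ω.
V_A by voltage divider: V_A = 38.5 × 1.343/(23.6 + 1.343) = 2.073 V.
I(R2) = V_A / R2 = 2.073/10.2 = 0.2033 A.

I ≈ 0.203 A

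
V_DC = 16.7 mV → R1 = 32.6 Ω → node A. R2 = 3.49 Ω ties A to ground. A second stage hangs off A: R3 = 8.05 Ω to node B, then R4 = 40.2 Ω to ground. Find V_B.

V_B ≈ 1.26 mV

Looking into the second stage from A: R3 + R4 = 48.25 Ω appears in parallel with R2.
Effective lower resistance at A: R2 ‖ 48.25 = 3.255 Ω.
So V_A = 16.7 × 0.09077 = 1.516 mV.
V_B = V_A × 0.8332 = 1.263 mV.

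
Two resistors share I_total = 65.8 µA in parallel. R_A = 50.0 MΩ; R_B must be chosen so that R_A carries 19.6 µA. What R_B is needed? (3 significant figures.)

The fraction through R_A equals R_B/(R_A+R_B).
19.6/65.8 = R_B/(R_A + R_B) → R_B = R_A · (0.2979)/(1 − 0.2979) = 50.0 × 0.4242 = 21.21 MΩ.

R_B ≈ 21.2 MΩ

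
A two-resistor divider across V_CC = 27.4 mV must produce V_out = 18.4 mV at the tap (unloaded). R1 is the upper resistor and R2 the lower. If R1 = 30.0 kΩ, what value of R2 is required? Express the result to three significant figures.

R2 ≈ 61.3 kΩ

V_out/V_CC = R2/(R1+R2) = 0.6715.
So R2 = R1 · V_out/(V_CC − V_out) = 30.0 × 18.4/(27.4 − 18.4) = 30.0 × 2.044 = 61.33 kΩ.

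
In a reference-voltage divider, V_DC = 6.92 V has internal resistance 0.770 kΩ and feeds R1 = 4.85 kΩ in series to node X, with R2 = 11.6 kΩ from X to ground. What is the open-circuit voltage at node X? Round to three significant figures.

V_th ≈ 4.66 V

R1' = 0.770 + 4.85 = 5.620 kΩ (source resistance + R1).
With X open, the divider is unloaded: V_th = 6.92 × 11.6/17.22 = 4.662 V.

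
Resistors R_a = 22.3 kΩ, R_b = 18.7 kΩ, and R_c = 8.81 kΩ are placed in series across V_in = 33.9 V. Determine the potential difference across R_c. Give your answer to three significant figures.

Series total: ΣR = 22.3 + 18.7 + 8.81 = 49.81 kΩ.
By the voltage-divider rule, V = 33.9 × 8.810/49.81 = 5.996 V.

V ≈ 6.00 V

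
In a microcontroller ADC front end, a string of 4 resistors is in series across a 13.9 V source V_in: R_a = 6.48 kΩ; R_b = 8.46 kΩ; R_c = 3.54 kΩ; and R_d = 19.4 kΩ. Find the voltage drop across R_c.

V ≈ 1.30 V

ΣR = 6.48 + 8.46 + 3.54 + 19.4 = 37.88 kΩ.
Voltage divider: V = V_in · (3.540 / 37.88) = 13.9 × 0.09345 = 1.299 V.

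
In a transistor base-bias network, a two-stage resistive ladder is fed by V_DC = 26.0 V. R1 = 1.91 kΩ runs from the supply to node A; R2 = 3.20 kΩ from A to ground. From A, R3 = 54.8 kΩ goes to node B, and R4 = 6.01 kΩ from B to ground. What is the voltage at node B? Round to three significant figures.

V_B ≈ 1.58 V

Looking into the second stage from A: R3 + R4 = 60.81 kΩ appears in parallel with R2.
R2 ‖ (R3+R4) = 3.040 kΩ.
First divider: V_A = V_DC · 3.040/(1.91 + 3.040) = 15.97 V.
Then the unloaded second divider: V_B = V_A × R4/(R3+R4) = 15.97 × 0.09883 = 1.578 V.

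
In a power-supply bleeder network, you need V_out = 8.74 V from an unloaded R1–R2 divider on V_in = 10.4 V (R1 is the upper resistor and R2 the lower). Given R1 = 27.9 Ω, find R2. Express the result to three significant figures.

R2 ≈ 147 Ω

Required fraction k = V_out/V_in = 0.8404.
Rearranging, R2 = R1·k/(1−k) = 27.9 × 5.265 = 146.9 Ω.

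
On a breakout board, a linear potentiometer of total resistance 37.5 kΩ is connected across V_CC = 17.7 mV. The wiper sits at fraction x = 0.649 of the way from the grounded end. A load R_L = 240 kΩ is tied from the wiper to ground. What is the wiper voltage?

V_out ≈ 11.1 mV

The pot divides into 13.16 kΩ above the wiper and 24.34 kΩ below.
Lower segment in parallel with the load: 24.34 ‖ 240 = 22.10 kΩ.
Then V_out = V_CC · 22.10/(13.16 + 22.10) = 11.09 mV.
(Unloaded: V_out = x·V_CC = 11.5 mV.)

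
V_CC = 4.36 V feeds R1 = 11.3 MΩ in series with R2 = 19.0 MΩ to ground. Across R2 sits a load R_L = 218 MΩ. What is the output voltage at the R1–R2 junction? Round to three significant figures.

V_out ≈ 2.65 V

R2 ‖ R_L = (19.0 × 218)/(19.0 + 218) = 17.48 MΩ.
Now apply the divider: V_out = 4.36 × 0.6073 = 2.648 V.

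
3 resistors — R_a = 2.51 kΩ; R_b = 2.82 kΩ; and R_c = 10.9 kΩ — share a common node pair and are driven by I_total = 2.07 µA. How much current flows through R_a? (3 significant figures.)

ΣG = 1/2.51 + 1/2.82 + 1/10.9 = 0.8448.
R_a takes the fraction G_k/ΣG = 0.3984/0.8448 = 0.4716, so I = 2.07 × 0.4716 = 0.9763 µA.

I ≈ 0.976 µA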